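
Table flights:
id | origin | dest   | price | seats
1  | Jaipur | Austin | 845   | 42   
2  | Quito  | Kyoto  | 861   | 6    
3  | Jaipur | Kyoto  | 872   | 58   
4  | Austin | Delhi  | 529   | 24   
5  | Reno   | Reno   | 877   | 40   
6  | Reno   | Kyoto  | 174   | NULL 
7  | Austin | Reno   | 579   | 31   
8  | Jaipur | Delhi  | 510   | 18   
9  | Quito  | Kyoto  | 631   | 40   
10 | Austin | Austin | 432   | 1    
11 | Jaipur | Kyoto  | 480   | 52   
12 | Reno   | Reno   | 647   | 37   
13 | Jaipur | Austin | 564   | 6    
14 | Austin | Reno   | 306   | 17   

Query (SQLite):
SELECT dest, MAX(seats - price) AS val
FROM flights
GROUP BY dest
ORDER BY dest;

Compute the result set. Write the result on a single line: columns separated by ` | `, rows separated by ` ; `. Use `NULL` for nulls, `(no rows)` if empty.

Austin | -431 ; Delhi | -492 ; Kyoto | -428 ; Reno | -289

For each row compute seats - price.
Group by dest; take MAX of the expression per group.
  Austin: ids {1, 10, 13} → MAX(seats - price)=-431
  Delhi: ids {4, 8} → MAX(seats - price)=-492
  Kyoto: ids {2, 3, 6, 9, 11} → MAX(seats - price)=-428
  Reno: ids {5, 7, 12, 14} → MAX(seats - price)=-289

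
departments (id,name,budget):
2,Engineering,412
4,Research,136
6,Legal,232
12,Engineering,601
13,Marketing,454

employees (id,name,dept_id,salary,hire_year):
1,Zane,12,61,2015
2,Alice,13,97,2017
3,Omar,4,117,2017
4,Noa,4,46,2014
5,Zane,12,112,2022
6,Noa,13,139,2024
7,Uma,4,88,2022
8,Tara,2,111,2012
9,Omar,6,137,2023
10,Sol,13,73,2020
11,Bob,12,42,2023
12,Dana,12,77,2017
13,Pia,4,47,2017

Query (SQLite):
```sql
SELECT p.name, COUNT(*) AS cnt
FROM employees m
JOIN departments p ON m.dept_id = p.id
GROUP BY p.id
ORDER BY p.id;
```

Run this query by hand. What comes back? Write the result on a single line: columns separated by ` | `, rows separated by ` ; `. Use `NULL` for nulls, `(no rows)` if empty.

Engineering | 1 ; Research | 4 ; Legal | 1 ; Engineering | 4 ; Marketing | 3

Join each employees row to its departments via dept_id.
Group joined rows by departments.id; compute COUNT(*) per group.
  2: ids {8} → COUNT(*)=1
  4: ids {3, 4, 7, 13} → COUNT(*)=4
  6: ids {9} → COUNT(*)=1
  12: ids {1, 5, 11, 12} → COUNT(*)=4
  13: ids {2, 6, 10} → COUNT(*)=3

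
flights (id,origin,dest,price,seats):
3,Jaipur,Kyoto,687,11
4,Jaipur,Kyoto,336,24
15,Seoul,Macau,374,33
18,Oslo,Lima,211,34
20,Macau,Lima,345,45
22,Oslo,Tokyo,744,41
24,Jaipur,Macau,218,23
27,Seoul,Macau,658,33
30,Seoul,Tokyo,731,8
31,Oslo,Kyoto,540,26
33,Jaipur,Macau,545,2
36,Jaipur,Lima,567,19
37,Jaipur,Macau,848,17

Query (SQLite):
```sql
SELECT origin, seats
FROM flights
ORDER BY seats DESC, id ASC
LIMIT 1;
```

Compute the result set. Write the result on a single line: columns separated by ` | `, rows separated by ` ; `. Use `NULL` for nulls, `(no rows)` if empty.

Macau | 45

Sort by seats desc, tiebreak id asc: (45, id=20), (41, id=22), (34, id=18), (33, id=15) …. Take first 1.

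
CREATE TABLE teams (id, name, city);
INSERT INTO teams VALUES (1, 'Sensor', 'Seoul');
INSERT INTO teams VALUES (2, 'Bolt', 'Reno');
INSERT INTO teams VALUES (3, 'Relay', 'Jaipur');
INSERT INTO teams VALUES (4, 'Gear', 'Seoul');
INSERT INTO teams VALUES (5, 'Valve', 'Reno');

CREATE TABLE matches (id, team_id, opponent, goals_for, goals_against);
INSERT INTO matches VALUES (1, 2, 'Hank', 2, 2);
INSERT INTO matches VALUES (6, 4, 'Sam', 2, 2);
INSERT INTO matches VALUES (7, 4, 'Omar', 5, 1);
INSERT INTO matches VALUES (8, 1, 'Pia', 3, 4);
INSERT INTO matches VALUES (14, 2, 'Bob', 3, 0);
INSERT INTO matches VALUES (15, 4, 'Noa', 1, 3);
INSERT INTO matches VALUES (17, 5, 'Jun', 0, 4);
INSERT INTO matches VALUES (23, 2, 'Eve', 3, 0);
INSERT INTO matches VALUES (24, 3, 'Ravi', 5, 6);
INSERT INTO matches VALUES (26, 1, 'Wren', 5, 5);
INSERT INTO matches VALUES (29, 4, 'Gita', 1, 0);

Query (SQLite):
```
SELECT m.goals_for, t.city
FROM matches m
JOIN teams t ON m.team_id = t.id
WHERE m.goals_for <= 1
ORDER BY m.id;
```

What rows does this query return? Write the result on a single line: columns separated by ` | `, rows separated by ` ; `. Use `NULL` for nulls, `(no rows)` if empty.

Each matches row matches the teams row where team_id = teams.id.
Then keep rows with m.goals_for <= 1.

1 | Seoul ; 0 | Reno ; 1 | Seoul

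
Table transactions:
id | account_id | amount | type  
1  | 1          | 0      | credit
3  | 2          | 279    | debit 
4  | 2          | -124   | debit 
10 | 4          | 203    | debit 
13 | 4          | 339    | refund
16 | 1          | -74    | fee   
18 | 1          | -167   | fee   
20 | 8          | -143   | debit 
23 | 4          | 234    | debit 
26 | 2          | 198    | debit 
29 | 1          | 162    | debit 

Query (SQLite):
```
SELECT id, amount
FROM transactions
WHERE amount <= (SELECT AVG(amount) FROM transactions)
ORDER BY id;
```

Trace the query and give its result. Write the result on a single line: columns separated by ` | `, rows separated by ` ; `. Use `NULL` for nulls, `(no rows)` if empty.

Scalar subquery: AVG(amount) over all transactions rows = 82.454545 (≈; comparison uses full precision).
Keep rows where amount <= that value.

1 | 0 ; 4 | -124 ; 16 | -74 ; 18 | -167 ; 20 | -143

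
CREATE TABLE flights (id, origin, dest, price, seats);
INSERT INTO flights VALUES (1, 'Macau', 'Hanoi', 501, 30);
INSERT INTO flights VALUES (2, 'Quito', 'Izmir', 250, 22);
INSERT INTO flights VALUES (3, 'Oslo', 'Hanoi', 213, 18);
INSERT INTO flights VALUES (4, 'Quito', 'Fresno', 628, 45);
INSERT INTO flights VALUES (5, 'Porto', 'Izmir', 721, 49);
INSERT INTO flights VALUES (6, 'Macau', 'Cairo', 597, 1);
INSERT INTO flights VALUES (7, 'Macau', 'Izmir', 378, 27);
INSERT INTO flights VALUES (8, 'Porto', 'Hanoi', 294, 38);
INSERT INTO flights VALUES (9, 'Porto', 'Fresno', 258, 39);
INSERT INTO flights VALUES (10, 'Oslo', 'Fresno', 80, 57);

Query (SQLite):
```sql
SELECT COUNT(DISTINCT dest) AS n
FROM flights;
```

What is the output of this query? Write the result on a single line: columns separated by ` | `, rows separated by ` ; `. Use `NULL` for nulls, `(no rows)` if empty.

Count distinct non-NULL dest values.

4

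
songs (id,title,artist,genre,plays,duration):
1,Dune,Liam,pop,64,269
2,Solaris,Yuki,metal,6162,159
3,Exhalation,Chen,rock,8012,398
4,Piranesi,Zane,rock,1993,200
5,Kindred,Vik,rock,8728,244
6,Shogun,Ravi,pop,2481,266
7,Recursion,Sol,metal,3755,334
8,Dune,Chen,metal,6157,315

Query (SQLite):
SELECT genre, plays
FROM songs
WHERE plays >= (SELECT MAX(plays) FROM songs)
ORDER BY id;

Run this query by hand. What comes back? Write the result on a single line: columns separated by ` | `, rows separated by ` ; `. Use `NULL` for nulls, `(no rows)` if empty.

Scalar subquery: MAX(plays) over all songs rows = 8728.
Keep rows where plays >= that value.

rock | 8728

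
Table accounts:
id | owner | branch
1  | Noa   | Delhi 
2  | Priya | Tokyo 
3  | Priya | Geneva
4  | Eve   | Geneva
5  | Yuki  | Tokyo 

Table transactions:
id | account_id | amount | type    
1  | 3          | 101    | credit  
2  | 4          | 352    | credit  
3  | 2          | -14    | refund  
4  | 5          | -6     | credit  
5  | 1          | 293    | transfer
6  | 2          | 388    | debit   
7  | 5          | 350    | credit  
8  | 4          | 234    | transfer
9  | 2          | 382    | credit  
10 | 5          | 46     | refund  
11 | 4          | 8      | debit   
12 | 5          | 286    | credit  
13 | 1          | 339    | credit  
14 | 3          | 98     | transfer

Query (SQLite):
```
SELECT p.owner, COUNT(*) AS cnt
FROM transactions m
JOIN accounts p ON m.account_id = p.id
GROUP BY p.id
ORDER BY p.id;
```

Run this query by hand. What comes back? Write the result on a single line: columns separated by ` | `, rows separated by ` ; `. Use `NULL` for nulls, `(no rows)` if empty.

Noa | 2 ; Priya | 3 ; Priya | 2 ; Eve | 3 ; Yuki | 4

Join each transactions row to its accounts via account_id.
Group joined rows by accounts.id; compute COUNT(*) per group.
  1: ids {5, 13} → COUNT(*)=2
  2: ids {3, 6, 9} → COUNT(*)=3
  3: ids {1, 14} → COUNT(*)=2
  4: ids {2, 8, 11} → COUNT(*)=3
  5: ids {4, 7, 10, 12} → COUNT(*)=4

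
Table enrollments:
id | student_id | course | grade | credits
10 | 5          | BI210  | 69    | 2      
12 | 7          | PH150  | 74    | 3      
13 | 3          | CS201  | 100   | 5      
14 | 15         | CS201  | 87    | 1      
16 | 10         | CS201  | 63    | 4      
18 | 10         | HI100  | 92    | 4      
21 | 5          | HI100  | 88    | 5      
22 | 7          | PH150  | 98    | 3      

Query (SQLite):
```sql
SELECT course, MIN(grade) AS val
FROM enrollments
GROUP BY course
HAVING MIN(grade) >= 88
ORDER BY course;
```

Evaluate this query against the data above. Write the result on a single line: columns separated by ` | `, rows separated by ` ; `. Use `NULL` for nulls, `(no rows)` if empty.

HI100 | 88

Partition enrollments by course; compute MIN(grade) within each group.
HAVING: keep groups where MIN(grade) >= 88.
  BI210: ids {10} → MIN(grade)=69
  CS201: ids {13, 14, 16} → MIN(grade)=63
  HI100: ids {18, 21} → MIN(grade)=88
  PH150: ids {12, 22} → MIN(grade)=74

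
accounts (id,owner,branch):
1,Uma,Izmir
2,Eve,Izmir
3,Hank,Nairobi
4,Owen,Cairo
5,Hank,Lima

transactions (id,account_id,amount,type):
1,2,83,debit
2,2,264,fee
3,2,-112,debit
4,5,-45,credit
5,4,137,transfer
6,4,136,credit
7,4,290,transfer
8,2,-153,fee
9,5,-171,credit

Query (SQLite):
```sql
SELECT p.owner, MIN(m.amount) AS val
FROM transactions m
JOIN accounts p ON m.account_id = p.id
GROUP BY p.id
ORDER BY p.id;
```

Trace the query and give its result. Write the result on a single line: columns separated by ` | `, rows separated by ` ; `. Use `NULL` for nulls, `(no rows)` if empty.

Eve | -153 ; Owen | 136 ; Hank | -171

Join each transactions row to its accounts via account_id.
Group joined rows by accounts.id; compute MIN(m.amount) per group.
  2: ids {1, 2, 3, 8} → MIN(m.amount)=-153
  4: ids {5, 6, 7} → MIN(m.amount)=136
  5: ids {4, 9} → MIN(m.amount)=-171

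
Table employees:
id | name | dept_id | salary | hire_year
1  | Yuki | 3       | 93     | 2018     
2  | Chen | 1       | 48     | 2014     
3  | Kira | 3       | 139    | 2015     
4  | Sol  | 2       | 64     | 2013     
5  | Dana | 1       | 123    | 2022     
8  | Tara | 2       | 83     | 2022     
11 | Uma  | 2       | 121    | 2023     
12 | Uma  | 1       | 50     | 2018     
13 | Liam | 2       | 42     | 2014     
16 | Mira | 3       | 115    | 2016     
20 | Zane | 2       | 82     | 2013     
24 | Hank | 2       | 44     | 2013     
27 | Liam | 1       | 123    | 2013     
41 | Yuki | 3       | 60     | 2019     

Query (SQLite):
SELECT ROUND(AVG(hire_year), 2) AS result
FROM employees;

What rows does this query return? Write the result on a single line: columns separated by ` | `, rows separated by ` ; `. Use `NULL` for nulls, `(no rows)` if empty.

All hire_year values: [2018, 2014, 2015, 2013, 2022, 2022, 2023, 2018, 2014, 2016, 2013, 2013, 2013, 2019].
AVG = 28233 / 14 (rounded to 2 dp).

2016.64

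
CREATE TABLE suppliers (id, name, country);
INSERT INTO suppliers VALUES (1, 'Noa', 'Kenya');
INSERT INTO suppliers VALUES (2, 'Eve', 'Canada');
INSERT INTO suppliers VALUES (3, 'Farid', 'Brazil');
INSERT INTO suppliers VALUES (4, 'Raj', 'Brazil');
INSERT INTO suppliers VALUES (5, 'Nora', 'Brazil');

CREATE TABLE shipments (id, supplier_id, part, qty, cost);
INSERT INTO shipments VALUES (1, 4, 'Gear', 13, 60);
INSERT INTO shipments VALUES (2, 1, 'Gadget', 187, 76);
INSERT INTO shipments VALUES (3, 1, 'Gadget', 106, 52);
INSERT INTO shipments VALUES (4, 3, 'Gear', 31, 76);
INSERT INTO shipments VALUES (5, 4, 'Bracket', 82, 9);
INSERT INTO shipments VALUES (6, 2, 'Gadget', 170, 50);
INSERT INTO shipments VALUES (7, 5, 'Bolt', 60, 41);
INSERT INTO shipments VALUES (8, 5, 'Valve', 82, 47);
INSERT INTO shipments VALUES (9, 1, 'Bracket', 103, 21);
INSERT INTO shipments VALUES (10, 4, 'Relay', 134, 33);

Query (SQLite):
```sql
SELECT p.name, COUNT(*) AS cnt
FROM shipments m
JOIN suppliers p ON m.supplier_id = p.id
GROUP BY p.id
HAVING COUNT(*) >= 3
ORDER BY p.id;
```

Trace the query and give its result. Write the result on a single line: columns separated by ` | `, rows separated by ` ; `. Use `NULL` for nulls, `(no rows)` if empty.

Join each shipments row to its suppliers via supplier_id.
Group joined rows by suppliers.id; compute COUNT(*) per group.
HAVING: keep groups with count ≥ 3.
  1: ids {2, 3, 9} → COUNT(*)=3
  2: ids {6} → COUNT(*)=1
  3: ids {4} → COUNT(*)=1
  4: ids {1, 5, 10} → COUNT(*)=3
  5: ids {7, 8} → COUNT(*)=2

Noa | 3 ; Raj | 3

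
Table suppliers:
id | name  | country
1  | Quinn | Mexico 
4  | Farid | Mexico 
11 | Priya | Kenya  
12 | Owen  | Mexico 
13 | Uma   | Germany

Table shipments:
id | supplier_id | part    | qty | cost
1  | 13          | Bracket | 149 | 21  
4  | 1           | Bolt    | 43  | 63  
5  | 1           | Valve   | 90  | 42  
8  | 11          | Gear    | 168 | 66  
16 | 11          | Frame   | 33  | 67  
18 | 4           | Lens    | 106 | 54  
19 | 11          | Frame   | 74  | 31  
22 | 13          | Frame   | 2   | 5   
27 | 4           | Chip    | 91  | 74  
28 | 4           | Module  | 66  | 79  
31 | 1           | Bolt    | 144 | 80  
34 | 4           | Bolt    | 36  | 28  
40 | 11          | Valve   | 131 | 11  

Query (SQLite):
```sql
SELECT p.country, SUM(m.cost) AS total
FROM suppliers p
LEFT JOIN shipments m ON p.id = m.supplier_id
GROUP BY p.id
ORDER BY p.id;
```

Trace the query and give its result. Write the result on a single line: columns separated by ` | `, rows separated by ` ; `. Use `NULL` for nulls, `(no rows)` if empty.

Mexico | 185 ; Mexico | 235 ; Kenya | 175 ; Mexico | NULL ; Germany | 26

LEFT JOIN keeps every suppliers row; unmatched ones get NULL for shipments columns.
Group by suppliers.id and compute SUM(m.cost). SUM over an all-NULL group is NULL.
  1: ids {4, 5, 31} → SUM(m.cost)=185
  4: ids {18, 27, 28, 34} → SUM(m.cost)=235
  11: ids {8, 16, 19, 40} → SUM(m.cost)=175
  12: ids {—} → SUM(m.cost)=NULL
  13: ids {1, 22} → SUM(m.cost)=26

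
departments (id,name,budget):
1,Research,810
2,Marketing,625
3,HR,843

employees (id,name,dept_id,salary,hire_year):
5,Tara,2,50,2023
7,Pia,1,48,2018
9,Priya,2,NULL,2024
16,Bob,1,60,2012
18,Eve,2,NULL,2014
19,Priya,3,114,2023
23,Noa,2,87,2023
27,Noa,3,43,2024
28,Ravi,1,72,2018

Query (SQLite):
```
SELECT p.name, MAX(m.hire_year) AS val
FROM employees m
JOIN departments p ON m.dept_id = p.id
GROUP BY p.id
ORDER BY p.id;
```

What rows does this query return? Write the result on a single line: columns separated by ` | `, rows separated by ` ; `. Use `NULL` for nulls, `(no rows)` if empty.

Join each employees row to its departments via dept_id.
Group joined rows by departments.id; compute MAX(m.hire_year) per group.
  1: ids {7, 16, 28} → MAX(m.hire_year)=2018
  2: ids {5, 9, 18, 23} → MAX(m.hire_year)=2024
  3: ids {19, 27} → MAX(m.hire_year)=2024

Research | 2018 ; Marketing | 2024 ; HR | 2024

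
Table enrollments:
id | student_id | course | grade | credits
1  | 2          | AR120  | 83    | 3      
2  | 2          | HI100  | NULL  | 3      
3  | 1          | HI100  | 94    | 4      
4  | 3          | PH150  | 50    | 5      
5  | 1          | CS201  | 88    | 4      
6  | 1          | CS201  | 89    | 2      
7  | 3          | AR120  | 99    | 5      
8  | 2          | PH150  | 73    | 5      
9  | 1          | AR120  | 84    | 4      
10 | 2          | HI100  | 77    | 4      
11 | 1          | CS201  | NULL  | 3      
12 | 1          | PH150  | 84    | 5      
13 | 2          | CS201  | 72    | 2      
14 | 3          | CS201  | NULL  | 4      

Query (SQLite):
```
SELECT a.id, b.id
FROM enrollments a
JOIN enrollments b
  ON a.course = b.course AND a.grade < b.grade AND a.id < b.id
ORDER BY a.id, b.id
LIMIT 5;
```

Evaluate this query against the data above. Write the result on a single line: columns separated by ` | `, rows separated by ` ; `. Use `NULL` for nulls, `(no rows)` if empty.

1 | 7 ; 1 | 9 ; 4 | 8 ; 4 | 12 ; 5 | 6

Pairs (a,b) with same course, a.grade < b.grade, a.id < b.id.
course groups: AR120:{1,7,9} CS201:{5,6,11,13,14} HI100:{2,3,10} PH150:{4,8,12}
Ordered by (a.id, b.id); first 5.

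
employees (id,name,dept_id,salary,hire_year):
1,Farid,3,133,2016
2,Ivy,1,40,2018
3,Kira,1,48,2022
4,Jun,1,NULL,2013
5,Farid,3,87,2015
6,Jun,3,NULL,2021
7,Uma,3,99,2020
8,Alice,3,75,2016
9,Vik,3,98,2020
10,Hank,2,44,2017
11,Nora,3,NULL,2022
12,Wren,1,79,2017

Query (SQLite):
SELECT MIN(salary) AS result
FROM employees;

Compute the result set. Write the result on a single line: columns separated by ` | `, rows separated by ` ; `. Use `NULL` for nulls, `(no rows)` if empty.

All salary values: [133, 40, 48, NULL, 87, NULL, 99, 75, 98, 44, NULL, 79].
MIN of non-NULL values = 40.

40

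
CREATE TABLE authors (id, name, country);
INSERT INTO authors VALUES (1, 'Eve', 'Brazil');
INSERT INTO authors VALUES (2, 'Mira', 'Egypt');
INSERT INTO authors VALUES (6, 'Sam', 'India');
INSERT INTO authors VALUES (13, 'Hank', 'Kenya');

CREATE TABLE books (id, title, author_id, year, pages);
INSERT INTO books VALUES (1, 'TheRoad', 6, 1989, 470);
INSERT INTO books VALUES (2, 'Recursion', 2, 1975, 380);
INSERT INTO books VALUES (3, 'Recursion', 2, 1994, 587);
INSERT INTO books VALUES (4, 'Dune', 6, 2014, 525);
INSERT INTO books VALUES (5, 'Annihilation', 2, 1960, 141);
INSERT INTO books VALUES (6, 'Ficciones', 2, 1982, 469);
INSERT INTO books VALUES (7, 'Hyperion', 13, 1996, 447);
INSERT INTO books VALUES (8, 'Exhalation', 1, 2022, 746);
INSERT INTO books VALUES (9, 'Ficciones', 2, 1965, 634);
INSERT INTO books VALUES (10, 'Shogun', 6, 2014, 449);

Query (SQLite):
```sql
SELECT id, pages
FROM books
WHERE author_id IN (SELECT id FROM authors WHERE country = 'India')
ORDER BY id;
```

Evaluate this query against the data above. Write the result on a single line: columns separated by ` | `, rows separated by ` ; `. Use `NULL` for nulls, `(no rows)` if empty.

1 | 470 ; 4 | 525 ; 10 | 449

Inner query: authors.id where country = 'India'.
Outer: keep books rows whose author_id is in that set.
Inner query → {6}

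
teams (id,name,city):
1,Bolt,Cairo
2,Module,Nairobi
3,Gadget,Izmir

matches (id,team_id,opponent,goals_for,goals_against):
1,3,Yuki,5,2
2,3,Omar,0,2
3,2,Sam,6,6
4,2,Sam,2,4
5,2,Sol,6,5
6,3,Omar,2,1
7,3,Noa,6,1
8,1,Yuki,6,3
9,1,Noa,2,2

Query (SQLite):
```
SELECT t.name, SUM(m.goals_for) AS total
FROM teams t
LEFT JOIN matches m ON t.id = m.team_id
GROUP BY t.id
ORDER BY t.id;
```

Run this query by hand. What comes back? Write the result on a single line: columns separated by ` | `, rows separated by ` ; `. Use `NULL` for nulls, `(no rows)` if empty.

LEFT JOIN keeps every teams row; unmatched ones get NULL for matches columns.
Group by teams.id and compute SUM(m.goals_for). SUM over an all-NULL group is NULL.
  1: ids {8, 9} → SUM(m.goals_for)=8
  2: ids {3, 4, 5} → SUM(m.goals_for)=14
  3: ids {1, 2, 6, 7} → SUM(m.goals_for)=13

Bolt | 8 ; Module | 14 ; Gadget | 13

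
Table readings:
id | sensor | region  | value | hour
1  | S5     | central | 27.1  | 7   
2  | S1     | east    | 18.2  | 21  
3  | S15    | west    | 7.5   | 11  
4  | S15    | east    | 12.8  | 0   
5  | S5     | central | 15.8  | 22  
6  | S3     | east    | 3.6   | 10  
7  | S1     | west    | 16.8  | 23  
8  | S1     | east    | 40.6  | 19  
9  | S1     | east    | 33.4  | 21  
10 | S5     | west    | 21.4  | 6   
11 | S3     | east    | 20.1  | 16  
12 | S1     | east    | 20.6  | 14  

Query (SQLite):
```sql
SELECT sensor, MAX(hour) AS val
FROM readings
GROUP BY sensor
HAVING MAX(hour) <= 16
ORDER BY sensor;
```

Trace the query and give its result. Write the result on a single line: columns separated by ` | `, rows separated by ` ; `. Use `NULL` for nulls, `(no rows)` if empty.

S15 | 11 ; S3 | 16

Partition readings by sensor; compute MAX(hour) within each group.
HAVING: keep groups where MAX(hour) <= 16.
  S1: ids {2, 7, 8, 9, 12} → MAX(hour)=23
  S15: ids {3, 4} → MAX(hour)=11
  S3: ids {6, 11} → MAX(hour)=16
  S5: ids {1, 5, 10} → MAX(hour)=22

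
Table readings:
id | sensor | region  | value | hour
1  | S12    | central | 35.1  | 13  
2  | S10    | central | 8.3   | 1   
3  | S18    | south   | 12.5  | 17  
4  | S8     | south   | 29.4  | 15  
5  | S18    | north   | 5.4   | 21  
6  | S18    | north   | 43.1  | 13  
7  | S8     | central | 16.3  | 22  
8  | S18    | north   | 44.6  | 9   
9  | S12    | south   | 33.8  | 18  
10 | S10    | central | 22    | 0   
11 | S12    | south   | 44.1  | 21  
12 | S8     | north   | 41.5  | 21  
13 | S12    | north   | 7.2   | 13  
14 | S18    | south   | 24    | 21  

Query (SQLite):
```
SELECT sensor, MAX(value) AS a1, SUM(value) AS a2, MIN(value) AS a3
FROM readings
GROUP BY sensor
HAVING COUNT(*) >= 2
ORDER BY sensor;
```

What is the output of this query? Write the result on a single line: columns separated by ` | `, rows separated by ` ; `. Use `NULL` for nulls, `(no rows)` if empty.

S10 | 22 | 30.3 | 8.3 ; S12 | 44.1 | 120.2 | 7.2 ; S18 | 44.6 | 129.6 | 5.4 ; S8 | 41.5 | 87.2 | 16.3

Group readings by sensor.
Per group compute: MAX(value), SUM(value), MIN(value).
HAVING: drop groups with fewer than 2 rows.
  S10: ids {2, 10} → MAX(value)=22, SUM(value)=30.3, MIN(value)=8.3
  S12: ids {1, 9, 11, 13} → MAX(value)=44.1, SUM(value)=120.2, MIN(value)=7.2
  S18: ids {3, 5, 6, 8, 14} → MAX(value)=44.6, SUM(value)=129.6, MIN(value)=5.4
  S8: ids {4, 7, 12} → MAX(value)=41.5, SUM(value)=87.2, MIN(value)=16.3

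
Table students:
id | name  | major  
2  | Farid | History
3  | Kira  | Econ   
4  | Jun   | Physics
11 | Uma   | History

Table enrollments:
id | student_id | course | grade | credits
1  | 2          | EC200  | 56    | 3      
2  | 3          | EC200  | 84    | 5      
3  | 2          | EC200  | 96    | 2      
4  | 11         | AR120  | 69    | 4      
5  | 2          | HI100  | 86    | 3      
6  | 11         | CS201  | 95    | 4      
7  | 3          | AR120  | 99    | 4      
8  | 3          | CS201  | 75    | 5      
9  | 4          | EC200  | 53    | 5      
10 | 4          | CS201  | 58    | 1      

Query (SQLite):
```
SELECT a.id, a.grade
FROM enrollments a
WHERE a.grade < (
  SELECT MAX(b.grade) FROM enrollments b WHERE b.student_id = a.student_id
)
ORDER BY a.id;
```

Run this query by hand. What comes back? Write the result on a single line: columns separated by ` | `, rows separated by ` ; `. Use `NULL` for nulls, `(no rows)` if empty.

1 | 56 ; 2 | 84 ; 4 | 69 ; 5 | 86 ; 8 | 75 ; 9 | 53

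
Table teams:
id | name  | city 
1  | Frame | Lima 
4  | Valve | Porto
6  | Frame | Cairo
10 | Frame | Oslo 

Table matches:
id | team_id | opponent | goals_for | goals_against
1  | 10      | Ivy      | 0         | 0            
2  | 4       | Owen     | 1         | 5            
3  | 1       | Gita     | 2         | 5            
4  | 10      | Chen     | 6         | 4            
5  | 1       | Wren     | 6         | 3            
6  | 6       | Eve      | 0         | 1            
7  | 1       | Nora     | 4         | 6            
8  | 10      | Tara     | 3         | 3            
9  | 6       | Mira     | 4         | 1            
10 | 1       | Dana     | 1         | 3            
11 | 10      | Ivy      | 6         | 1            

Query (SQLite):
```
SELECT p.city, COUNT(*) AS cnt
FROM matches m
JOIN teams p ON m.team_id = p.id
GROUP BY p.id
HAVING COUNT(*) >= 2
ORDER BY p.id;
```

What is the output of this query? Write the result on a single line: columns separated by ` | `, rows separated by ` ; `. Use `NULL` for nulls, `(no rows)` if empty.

Lima | 4 ; Cairo | 2 ; Oslo | 4

Join each matches row to its teams via team_id.
Group joined rows by teams.id; compute COUNT(*) per group.
HAVING: keep groups with count ≥ 2.
  1: ids {3, 5, 7, 10} → COUNT(*)=4
  4: ids {2} → COUNT(*)=1
  6: ids {6, 9} → COUNT(*)=2
  10: ids {1, 4, 8, 11} → COUNT(*)=4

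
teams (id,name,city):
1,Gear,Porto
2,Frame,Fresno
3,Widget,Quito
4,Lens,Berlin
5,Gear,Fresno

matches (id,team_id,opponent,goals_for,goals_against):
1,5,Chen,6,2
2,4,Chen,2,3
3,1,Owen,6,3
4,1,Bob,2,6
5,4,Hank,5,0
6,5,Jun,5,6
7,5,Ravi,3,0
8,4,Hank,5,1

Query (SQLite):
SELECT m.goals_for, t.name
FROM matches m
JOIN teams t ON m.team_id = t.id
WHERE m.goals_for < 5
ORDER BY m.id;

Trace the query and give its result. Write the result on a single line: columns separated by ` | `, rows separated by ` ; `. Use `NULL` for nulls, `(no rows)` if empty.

Each matches row matches the teams row where team_id = teams.id.
Then keep rows with m.goals_for < 5.

2 | Lens ; 2 | Gear ; 3 | Gear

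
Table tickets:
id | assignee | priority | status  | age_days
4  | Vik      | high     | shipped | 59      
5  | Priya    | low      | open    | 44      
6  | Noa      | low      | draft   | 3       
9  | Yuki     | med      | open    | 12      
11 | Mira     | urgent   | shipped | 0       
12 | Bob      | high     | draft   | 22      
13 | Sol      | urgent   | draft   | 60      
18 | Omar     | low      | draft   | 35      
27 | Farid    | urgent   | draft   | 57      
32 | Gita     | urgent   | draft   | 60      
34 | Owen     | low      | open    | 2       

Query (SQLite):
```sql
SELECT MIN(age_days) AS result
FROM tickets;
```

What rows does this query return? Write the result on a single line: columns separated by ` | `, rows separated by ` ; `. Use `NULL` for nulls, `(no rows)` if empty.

0

All age_days values: [59, 44, 3, 12, 0, 22, 60, 35, 57, 60, 2].
MIN of non-NULL values = 0.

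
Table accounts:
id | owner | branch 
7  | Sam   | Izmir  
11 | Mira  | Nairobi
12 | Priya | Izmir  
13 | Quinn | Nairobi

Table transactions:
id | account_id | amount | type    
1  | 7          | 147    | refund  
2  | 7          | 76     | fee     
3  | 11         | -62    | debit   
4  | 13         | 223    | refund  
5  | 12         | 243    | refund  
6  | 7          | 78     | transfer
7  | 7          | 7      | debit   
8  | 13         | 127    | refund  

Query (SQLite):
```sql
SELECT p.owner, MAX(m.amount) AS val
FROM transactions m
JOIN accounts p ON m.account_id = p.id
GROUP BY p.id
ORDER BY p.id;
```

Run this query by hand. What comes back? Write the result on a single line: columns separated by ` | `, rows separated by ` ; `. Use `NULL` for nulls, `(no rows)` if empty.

Join each transactions row to its accounts via account_id.
Group joined rows by accounts.id; compute MAX(m.amount) per group.
  7: ids {1, 2, 6, 7} → MAX(m.amount)=147
  11: ids {3} → MAX(m.amount)=-62
  12: ids {5} → MAX(m.amount)=243
  13: ids {4, 8} → MAX(m.amount)=223

Sam | 147 ; Mira | -62 ; Priya | 243 ; Quinn | 223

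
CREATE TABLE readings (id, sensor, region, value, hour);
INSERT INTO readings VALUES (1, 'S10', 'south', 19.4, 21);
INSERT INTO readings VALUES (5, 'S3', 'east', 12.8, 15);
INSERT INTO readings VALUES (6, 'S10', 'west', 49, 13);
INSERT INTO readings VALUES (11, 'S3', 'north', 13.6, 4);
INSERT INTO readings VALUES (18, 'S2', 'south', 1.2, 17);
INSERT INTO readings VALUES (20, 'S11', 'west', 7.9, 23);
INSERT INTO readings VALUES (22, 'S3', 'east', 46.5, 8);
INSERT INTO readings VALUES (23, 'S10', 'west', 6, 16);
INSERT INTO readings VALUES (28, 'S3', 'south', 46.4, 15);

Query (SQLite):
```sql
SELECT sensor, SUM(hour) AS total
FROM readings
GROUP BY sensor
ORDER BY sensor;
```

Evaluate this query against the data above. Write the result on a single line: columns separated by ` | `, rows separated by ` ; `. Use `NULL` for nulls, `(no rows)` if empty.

Partition readings by sensor; compute SUM(hour) within each group.
  S10: ids {1, 6, 23} → SUM(hour)=50
  S11: ids {20} → SUM(hour)=23
  S2: ids {18} → SUM(hour)=17
  S3: ids {5, 11, 22, 28} → SUM(hour)=42

S10 | 50 ; S11 | 23 ; S2 | 17 ; S3 | 42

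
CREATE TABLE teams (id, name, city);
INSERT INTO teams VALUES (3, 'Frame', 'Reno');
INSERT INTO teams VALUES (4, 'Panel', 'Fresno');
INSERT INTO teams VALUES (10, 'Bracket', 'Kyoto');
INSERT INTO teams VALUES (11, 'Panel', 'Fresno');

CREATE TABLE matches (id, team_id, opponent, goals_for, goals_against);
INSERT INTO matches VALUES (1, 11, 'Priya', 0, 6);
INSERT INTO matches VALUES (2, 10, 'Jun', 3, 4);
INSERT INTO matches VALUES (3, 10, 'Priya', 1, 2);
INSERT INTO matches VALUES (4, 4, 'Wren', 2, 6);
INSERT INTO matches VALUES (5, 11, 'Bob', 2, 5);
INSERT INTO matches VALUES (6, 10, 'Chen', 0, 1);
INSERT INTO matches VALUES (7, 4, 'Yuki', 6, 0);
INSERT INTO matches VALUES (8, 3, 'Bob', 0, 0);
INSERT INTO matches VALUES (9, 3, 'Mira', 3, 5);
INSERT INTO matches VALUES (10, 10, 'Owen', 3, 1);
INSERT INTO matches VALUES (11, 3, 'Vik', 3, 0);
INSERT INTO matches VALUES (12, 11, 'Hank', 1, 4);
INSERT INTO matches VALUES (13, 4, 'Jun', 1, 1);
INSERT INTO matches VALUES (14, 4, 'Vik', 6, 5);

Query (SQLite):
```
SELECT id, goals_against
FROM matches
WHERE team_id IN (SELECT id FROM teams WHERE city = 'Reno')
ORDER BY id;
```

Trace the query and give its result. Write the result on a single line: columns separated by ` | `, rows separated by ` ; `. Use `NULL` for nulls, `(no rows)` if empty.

8 | 0 ; 9 | 5 ; 11 | 0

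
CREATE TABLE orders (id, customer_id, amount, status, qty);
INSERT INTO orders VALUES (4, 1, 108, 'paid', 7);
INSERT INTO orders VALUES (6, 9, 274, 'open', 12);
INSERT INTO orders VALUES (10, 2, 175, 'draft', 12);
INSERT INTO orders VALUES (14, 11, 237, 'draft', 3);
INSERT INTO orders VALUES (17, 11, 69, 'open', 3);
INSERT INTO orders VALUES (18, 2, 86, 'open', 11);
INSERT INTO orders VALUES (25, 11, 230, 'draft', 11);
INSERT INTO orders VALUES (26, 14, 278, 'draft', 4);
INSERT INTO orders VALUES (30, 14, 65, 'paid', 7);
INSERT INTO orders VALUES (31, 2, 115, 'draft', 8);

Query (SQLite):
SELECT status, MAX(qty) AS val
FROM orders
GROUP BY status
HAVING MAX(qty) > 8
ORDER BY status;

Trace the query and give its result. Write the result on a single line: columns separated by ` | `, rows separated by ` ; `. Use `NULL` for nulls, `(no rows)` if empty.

Partition orders by status; compute MAX(qty) within each group.
HAVING: keep groups where MAX(qty) > 8.
  draft: ids {10, 14, 25, 26, 31} → MAX(qty)=12
  open: ids {6, 17, 18} → MAX(qty)=12
  paid: ids {4, 30} → MAX(qty)=7

draft | 12 ; open | 12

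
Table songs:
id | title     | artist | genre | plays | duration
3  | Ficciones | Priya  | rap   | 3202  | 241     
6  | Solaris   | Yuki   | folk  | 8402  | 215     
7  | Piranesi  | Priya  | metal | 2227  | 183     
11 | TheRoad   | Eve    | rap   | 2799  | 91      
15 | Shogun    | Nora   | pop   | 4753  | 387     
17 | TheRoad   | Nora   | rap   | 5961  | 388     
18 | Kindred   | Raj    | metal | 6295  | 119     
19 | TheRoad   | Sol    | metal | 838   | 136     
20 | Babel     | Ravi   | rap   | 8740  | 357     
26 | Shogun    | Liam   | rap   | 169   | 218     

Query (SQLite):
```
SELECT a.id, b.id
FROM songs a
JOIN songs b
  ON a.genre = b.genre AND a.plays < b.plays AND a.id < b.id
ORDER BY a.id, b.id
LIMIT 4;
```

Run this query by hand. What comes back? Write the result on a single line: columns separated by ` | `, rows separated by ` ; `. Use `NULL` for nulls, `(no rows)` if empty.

Pairs (a,b) with same genre, a.plays < b.plays, a.id < b.id.
genre groups: folk:{6} metal:{7,18,19} pop:{15} rap:{3,11,17,20,26}
Ordered by (a.id, b.id); first 4.

3 | 17 ; 3 | 20 ; 7 | 18 ; 11 | 17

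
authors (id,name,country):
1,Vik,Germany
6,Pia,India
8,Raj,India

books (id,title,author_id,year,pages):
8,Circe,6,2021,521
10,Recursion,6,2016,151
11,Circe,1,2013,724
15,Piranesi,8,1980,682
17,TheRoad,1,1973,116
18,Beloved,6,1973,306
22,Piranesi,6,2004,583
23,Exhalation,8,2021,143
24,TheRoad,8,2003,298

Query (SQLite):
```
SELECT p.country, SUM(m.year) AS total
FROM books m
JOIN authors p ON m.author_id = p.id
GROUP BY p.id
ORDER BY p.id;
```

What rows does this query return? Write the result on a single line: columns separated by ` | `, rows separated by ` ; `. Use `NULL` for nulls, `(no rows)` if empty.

Join each books row to its authors via author_id.
Group joined rows by authors.id; compute SUM(m.year) per group.
  1: ids {11, 17} → SUM(m.year)=3986
  6: ids {8, 10, 18, 22} → SUM(m.year)=8014
  8: ids {15, 23, 24} → SUM(m.year)=6004

Germany | 3986 ; India | 8014 ; India | 6004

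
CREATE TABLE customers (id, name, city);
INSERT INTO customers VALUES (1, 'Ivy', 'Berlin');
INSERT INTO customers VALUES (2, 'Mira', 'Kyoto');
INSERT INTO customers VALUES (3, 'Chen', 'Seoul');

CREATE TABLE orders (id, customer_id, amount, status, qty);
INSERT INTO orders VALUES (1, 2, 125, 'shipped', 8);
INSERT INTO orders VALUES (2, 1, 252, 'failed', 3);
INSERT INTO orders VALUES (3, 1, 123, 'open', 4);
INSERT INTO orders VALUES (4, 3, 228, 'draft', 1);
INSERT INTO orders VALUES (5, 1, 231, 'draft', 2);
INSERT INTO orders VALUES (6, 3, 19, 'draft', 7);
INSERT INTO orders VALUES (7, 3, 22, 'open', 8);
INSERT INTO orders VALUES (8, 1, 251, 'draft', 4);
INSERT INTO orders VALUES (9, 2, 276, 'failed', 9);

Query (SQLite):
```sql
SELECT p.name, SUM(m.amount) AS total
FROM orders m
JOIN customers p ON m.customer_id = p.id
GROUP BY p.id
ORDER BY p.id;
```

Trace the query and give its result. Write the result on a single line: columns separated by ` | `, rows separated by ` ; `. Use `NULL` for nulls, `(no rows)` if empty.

Join each orders row to its customers via customer_id.
Group joined rows by customers.id; compute SUM(m.amount) per group.
  1: ids {2, 3, 5, 8} → SUM(m.amount)=857
  2: ids {1, 9} → SUM(m.amount)=401
  3: ids {4, 6, 7} → SUM(m.amount)=269

Ivy | 857 ; Mira | 401 ; Chen | 269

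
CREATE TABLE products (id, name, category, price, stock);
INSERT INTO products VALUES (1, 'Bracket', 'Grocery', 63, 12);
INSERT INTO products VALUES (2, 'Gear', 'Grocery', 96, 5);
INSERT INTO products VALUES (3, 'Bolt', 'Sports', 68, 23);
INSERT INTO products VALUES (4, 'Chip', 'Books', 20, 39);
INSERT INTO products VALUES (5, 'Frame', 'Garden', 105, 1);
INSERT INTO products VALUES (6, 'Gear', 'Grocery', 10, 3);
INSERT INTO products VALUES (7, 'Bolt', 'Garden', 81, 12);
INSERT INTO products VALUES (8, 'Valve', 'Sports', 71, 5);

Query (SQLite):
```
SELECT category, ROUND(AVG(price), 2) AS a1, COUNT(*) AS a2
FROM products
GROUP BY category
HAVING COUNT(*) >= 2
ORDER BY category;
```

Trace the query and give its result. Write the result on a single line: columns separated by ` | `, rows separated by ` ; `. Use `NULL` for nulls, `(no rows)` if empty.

Group products by category.
Per group compute: ROUND(AVG(price), 2), COUNT(*).
HAVING: drop groups with fewer than 2 rows.
  Books: ids {4} → ROUND(AVG(price), 2)=20, COUNT(*)=1
  Garden: ids {5, 7} → ROUND(AVG(price), 2)=93, COUNT(*)=2
  Grocery: ids {1, 2, 6} → ROUND(AVG(price), 2)=56.33, COUNT(*)=3
  Sports: ids {3, 8} → ROUND(AVG(price), 2)=69.5, COUNT(*)=2

Garden | 93 | 2 ; Grocery | 56.33 | 3 ; Sports | 69.5 | 2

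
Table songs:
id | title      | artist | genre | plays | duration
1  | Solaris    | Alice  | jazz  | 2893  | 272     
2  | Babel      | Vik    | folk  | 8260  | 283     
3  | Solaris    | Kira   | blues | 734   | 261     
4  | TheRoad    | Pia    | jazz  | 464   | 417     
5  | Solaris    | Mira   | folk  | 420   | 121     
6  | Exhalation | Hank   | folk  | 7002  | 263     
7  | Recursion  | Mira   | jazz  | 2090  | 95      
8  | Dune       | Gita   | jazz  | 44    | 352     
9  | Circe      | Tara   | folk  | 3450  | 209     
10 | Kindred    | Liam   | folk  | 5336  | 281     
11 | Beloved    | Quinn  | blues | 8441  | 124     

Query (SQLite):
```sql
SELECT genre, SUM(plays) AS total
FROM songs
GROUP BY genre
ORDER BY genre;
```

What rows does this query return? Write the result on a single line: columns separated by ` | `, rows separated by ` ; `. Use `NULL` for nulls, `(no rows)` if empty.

Partition songs by genre; compute SUM(plays) within each group.
  blues: ids {3, 11} → SUM(plays)=9175
  folk: ids {2, 5, 6, 9, 10} → SUM(plays)=24468
  jazz: ids {1, 4, 7, 8} → SUM(plays)=5491

blues | 9175 ; folk | 24468 ; jazz | 5491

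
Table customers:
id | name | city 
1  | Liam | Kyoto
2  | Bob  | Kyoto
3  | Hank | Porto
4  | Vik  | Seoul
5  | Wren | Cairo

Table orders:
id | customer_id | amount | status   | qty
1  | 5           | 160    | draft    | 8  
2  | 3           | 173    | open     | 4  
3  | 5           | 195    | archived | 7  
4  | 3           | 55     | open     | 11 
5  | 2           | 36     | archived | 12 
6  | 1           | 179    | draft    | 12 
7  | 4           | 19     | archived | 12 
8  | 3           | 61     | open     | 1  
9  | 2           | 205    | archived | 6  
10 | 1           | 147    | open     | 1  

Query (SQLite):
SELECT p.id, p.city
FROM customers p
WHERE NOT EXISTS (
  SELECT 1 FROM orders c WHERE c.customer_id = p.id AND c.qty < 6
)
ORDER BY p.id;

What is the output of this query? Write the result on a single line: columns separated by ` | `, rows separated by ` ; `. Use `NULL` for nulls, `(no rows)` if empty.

2 | Kyoto ; 4 | Seoul ; 5 | Cairo

For each customers row, check whether any orders with matching customer_id has qty < 6.
Keep rows where that is false.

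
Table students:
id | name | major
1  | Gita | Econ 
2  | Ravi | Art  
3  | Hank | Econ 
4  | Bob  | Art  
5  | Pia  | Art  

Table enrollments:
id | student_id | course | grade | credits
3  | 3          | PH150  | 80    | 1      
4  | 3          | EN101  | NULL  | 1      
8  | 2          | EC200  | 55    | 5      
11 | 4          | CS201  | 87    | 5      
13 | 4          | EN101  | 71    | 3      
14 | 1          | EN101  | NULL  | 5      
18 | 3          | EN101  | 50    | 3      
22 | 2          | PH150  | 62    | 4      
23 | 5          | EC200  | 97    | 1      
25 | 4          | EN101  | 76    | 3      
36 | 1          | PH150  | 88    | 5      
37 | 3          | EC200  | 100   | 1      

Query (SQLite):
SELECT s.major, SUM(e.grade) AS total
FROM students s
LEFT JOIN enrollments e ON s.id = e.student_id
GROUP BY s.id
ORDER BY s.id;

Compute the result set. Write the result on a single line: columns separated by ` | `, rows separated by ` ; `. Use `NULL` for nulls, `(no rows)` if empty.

Econ | 88 ; Art | 117 ; Econ | 230 ; Art | 234 ; Art | 97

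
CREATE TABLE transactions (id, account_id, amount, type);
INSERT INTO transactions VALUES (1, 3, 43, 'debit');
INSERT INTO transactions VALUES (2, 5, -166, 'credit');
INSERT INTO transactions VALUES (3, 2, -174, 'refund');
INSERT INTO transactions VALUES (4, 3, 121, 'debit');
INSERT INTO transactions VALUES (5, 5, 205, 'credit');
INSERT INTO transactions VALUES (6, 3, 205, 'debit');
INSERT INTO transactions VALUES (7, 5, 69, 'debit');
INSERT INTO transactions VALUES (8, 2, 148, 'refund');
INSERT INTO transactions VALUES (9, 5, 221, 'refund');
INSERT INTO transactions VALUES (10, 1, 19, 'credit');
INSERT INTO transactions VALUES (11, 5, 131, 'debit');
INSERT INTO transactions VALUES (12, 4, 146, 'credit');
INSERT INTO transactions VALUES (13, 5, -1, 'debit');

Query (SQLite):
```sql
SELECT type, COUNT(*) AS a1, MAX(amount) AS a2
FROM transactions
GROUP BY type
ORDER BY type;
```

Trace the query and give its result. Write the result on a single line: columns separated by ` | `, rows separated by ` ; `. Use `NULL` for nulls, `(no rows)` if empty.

credit | 4 | 205 ; debit | 6 | 205 ; refund | 3 | 221

Group transactions by type.
Per group compute: COUNT(*), MAX(amount).
  credit: ids {2, 5, 10, 12} → COUNT(*)=4, MAX(amount)=205
  debit: ids {1, 4, 6, 7, 11, 13} → COUNT(*)=6, MAX(amount)=205
  refund: ids {3, 8, 9} → COUNT(*)=3, MAX(amount)=221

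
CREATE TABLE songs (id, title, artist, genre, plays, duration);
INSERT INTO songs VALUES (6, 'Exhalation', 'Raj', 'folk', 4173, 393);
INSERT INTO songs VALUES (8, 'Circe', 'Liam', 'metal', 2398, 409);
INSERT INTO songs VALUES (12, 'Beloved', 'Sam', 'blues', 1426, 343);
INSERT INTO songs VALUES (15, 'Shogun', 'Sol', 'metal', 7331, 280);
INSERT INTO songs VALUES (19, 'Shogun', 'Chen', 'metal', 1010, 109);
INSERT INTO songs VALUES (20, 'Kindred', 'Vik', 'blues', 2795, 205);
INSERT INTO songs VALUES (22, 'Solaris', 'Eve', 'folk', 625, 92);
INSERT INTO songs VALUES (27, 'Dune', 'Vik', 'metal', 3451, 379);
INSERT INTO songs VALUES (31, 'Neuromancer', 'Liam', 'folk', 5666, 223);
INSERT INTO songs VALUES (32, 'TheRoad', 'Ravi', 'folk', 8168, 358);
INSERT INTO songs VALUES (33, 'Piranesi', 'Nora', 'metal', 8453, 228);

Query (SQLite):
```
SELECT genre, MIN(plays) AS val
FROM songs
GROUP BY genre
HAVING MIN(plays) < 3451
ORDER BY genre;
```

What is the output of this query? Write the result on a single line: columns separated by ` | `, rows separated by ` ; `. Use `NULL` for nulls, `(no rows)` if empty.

Partition songs by genre; compute MIN(plays) within each group.
HAVING: keep groups where MIN(plays) < 3451.
  blues: ids {12, 20} → MIN(plays)=1426
  folk: ids {6, 22, 31, 32} → MIN(plays)=625
  metal: ids {8, 15, 19, 27, 33} → MIN(plays)=1010

blues | 1426 ; folk | 625 ; metal | 1010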